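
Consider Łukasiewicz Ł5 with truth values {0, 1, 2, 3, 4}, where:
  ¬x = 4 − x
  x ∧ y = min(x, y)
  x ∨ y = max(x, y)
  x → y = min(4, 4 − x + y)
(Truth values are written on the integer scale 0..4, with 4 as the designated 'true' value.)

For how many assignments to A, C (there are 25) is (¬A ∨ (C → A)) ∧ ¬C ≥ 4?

value 4: 5 assignments (counts)
value 3: 5 assignments
value 2: 5 assignments
value 1: 5 assignments
value 0: 5 assignments
So 5 of the 25 assignments meet the threshold.

5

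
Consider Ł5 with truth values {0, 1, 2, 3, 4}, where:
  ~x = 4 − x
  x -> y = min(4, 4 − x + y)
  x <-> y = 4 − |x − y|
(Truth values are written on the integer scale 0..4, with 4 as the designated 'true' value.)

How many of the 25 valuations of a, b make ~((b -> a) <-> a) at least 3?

value 4: 1 assignment (counts)
value 3: 3 assignments (counts)
value 2: 5 assignments
value 1: 7 assignments
value 0: 9 assignments
So 4 of the 25 assignments meet the threshold.

4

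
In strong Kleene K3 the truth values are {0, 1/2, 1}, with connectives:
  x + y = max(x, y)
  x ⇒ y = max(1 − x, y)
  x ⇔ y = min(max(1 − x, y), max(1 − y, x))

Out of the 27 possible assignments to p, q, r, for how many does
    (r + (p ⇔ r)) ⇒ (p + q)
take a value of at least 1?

15

value 1: 15 assignments (counts)
value 1/2: 10 assignments
value 0: 2 assignments
So 15 of the 27 assignments meet the threshold.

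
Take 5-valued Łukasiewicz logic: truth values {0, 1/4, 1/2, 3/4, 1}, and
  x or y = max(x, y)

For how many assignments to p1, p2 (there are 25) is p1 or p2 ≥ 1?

9

value 1: 9 assignments (counts)
value 3/4: 7 assignments
value 1/2: 5 assignments
value 1/4: 3 assignments
value 0: 1 assignment
So 9 of the 25 assignments meet the threshold.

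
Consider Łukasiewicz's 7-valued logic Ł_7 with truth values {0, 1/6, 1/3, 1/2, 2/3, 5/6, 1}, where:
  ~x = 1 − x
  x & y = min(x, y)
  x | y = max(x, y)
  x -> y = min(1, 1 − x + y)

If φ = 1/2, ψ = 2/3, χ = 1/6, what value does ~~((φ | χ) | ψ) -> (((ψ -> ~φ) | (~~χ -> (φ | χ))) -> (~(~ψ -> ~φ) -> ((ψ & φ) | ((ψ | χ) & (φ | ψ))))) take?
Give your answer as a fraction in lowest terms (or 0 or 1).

1

φ | χ = 1/2 | 1/6 = 1/2
(φ | χ) | ψ = 1/2 | 2/3 = 2/3
~((φ | χ) | ψ) = ~2/3 = 1/3
~~((φ | χ) | ψ) = ~1/3 = 2/3
~φ = ~1/2 = 1/2
ψ -> ~φ = 2/3 -> 1/2 = 5/6
~χ = ~1/6 = 5/6
~~χ = ~5/6 = 1/6
φ | χ = 1/2 | 1/6 = 1/2
~~χ -> (φ | χ) = 1/6 -> 1/2 = 1
(ψ -> ~φ) | (~~χ -> (φ | χ)) = 5/6 | 1 = 1
~ψ = ~2/3 = 1/3
~φ = ~1/2 = 1/2
~ψ -> ~φ = 1/3 -> 1/2 = 1
~(~ψ -> ~φ) = ~1 = 0
ψ & φ = 2/3 & 1/2 = 1/2
ψ | χ = 2/3 | 1/6 = 2/3
φ | ψ = 1/2 | 2/3 = 2/3
(ψ | χ) & (φ | ψ) = 2/3 & 2/3 = 2/3
(ψ & φ) | ((ψ | χ) & (φ | ψ)) = 1/2 | 2/3 = 2/3
~(~ψ -> ~φ) -> ((ψ & φ) | ((ψ | χ) & (φ | ψ))) = 0 -> 2/3 = 1
((ψ -> ~φ) | (~~χ -> (φ | χ))) -> (~(~ψ -> ~φ) -> ((ψ & φ) | ((ψ | χ) & (φ | ψ)))) = 1 -> 1 = 1
~~((φ | χ) | ψ) -> (((ψ -> ~φ) | (~~χ -> (φ | χ))) -> (~(~ψ -> ~φ) -> ((ψ & φ) | ((ψ | χ) & (φ | ψ))))) = 2/3 -> 1 = 1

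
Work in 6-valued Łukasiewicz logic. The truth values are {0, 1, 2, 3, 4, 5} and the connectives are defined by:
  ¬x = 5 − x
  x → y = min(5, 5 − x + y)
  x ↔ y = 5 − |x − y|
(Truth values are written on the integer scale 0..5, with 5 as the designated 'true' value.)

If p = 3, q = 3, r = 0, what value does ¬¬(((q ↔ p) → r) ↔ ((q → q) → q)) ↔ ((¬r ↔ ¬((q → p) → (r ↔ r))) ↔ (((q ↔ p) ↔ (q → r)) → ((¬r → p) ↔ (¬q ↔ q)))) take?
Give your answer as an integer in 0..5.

3

q ↔ p = 3 ↔ 3 = 5
(q ↔ p) → r = 5 → 0 = 0
q → q = 3 → 3 = 5
(q → q) → q = 5 → 3 = 3
((q ↔ p) → r) ↔ ((q → q) → q) = 0 ↔ 3 = 2
¬(((q ↔ p) → r) ↔ ((q → q) → q)) = ¬2 = 3
¬¬(((q ↔ p) → r) ↔ ((q → q) → q)) = ¬3 = 2
¬r = ¬0 = 5
q → p = 3 → 3 = 5
r ↔ r = 0 ↔ 0 = 5
(q → p) → (r ↔ r) = 5 → 5 = 5
¬((q → p) → (r ↔ r)) = ¬5 = 0
¬r ↔ ¬((q → p) → (r ↔ r)) = 5 ↔ 0 = 0
q ↔ p = 3 ↔ 3 = 5
q → r = 3 → 0 = 2
(q ↔ p) ↔ (q → r) = 5 ↔ 2 = 2
¬r = ¬0 = 5
¬r → p = 5 → 3 = 3
¬q = ¬3 = 2
¬q ↔ q = 2 ↔ 3 = 4
(¬r → p) ↔ (¬q ↔ q) = 3 ↔ 4 = 4
((q ↔ p) ↔ (q → r)) → ((¬r → p) ↔ (¬q ↔ q)) = 2 → 4 = 5
(¬r ↔ ¬((q → p) → (r ↔ r))) ↔ (((q ↔ p) ↔ (q → r)) → ((¬r → p) ↔ (¬q ↔ q))) = 0 ↔ 5 = 0
¬¬(((q ↔ p) → r) ↔ ((q → q) → q)) ↔ ((¬r ↔ ¬((q → p) → (r ↔ r))) ↔ (((q ↔ p) ↔ (q → r)) → ((¬r → p) ↔ (¬q ↔ q)))) = 2 ↔ 0 = 3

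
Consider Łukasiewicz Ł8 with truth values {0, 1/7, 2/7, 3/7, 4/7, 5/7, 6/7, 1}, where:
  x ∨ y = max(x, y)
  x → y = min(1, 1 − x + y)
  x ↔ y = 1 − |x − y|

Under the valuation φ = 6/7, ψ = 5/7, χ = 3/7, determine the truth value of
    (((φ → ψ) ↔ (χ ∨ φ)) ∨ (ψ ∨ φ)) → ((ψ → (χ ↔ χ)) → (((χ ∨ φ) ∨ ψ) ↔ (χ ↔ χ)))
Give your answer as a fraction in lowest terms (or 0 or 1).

φ → ψ = 6/7 → 5/7 = 6/7
χ ∨ φ = 3/7 ∨ 6/7 = 6/7
(φ → ψ) ↔ (χ ∨ φ) = 6/7 ↔ 6/7 = 1
ψ ∨ φ = 5/7 ∨ 6/7 = 6/7
((φ → ψ) ↔ (χ ∨ φ)) ∨ (ψ ∨ φ) = 1 ∨ 6/7 = 1
χ ↔ χ = 3/7 ↔ 3/7 = 1
ψ → (χ ↔ χ) = 5/7 → 1 = 1
χ ∨ φ = 3/7 ∨ 6/7 = 6/7
(χ ∨ φ) ∨ ψ = 6/7 ∨ 5/7 = 6/7
χ ↔ χ = 3/7 ↔ 3/7 = 1
((χ ∨ φ) ∨ ψ) ↔ (χ ↔ χ) = 6/7 ↔ 1 = 6/7
(ψ → (χ ↔ χ)) → (((χ ∨ φ) ∨ ψ) ↔ (χ ↔ χ)) = 1 → 6/7 = 6/7
(((φ → ψ) ↔ (χ ∨ φ)) ∨ (ψ ∨ φ)) → ((ψ → (χ ↔ χ)) → (((χ ∨ φ) ∨ ψ) ↔ (χ ↔ χ))) = 1 → 6/7 = 6/7

6/7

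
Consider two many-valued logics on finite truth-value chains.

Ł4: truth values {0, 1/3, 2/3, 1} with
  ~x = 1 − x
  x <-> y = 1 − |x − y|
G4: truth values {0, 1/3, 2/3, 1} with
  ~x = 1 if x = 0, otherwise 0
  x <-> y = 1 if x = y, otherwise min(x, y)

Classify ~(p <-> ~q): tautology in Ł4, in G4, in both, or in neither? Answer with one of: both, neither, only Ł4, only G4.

In Ł4: at p = 0, q = 1/3 the value is 2/3 — not a tautology.
In G4: at p = 0, q = 1/3 the value is 0 — not a tautology.

neither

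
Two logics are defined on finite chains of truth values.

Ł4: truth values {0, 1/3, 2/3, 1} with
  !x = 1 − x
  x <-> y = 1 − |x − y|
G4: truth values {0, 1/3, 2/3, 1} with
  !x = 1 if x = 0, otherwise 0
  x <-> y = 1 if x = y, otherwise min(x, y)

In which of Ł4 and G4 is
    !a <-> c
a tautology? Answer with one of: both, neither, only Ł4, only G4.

neither

In Ł4: at a = 0, c = 0 the value is 0 — not a tautology.
In G4: at a = 0, c = 0 the value is 0 — not a tautology.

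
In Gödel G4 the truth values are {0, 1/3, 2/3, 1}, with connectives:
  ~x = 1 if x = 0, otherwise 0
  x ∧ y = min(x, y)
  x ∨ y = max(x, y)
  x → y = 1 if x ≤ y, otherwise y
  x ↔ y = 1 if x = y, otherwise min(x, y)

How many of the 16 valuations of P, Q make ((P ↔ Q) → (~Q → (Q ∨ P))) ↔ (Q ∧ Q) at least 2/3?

P = 0, Q = 0 ↦ 1  ≥
P = 0, Q = 1/3 ↦ 1/3  <
P = 0, Q = 2/3 ↦ 2/3  ≥
P = 0, Q = 1 ↦ 1  ≥
P = 1/3, Q = 0 ↦ 0  <
P = 1/3, Q = 1/3 ↦ 1/3  <
P = 1/3, Q = 2/3 ↦ 2/3  ≥
P = 1/3, Q = 1 ↦ 1  ≥
P = 2/3, Q = 0 ↦ 0  <
P = 2/3, Q = 1/3 ↦ 1/3  <
P = 2/3, Q = 2/3 ↦ 2/3  ≥
P = 2/3, Q = 1 ↦ 1  ≥
P = 1, Q = 0 ↦ 0  <
P = 1, Q = 1/3 ↦ 1/3  <
P = 1, Q = 2/3 ↦ 2/3  ≥
P = 1, Q = 1 ↦ 1  ≥
So 9 of the 16 assignments meet the threshold.

9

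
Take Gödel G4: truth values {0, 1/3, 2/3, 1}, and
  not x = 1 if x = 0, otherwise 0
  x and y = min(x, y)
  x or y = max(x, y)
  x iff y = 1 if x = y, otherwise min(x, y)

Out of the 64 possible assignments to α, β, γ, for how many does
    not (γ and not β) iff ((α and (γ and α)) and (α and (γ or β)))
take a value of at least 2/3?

15

value 1: 6 assignments (counts)
value 2/3: 9 assignments (counts)
value 1/3: 15 assignments
value 0: 34 assignments
So 15 of the 64 assignments meet the threshold.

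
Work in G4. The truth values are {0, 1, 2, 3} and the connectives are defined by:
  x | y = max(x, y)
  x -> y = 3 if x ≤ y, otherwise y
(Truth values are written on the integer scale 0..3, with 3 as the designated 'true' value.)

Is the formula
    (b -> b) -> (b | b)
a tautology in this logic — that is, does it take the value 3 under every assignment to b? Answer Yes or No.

Counterexample: take b = 0.
b -> b = 0 -> 0 = 3
b | b = 0 | 0 = 0
(b -> b) -> (b | b) = 3 -> 0 = 0
This gives 0 ≠ 3.

No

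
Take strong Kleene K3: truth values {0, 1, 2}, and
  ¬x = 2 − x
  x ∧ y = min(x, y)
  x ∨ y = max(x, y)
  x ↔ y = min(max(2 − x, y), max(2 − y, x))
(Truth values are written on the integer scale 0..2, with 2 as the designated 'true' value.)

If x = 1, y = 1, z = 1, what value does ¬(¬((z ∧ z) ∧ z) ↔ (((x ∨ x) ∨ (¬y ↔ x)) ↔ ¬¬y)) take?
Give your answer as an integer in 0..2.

1

z ∧ z = 1 ∧ 1 = 1
(z ∧ z) ∧ z = 1 ∧ 1 = 1
¬((z ∧ z) ∧ z) = ¬1 = 1
x ∨ x = 1 ∨ 1 = 1
¬y = ¬1 = 1
¬y ↔ x = 1 ↔ 1 = 1
(x ∨ x) ∨ (¬y ↔ x) = 1 ∨ 1 = 1
¬y = ¬1 = 1
¬¬y = ¬1 = 1
((x ∨ x) ∨ (¬y ↔ x)) ↔ ¬¬y = 1 ↔ 1 = 1
¬((z ∧ z) ∧ z) ↔ (((x ∨ x) ∨ (¬y ↔ x)) ↔ ¬¬y) = 1 ↔ 1 = 1
¬(¬((z ∧ z) ∧ z) ↔ (((x ∨ x) ∨ (¬y ↔ x)) ↔ ¬¬y)) = ¬1 = 1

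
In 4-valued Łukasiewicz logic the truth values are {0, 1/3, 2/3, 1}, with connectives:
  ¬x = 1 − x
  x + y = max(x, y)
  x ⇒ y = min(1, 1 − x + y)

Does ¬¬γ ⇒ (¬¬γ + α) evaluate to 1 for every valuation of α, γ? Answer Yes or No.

α = 0, γ = 0 ↦ 1
α = 0, γ = 1/3 ↦ 1
α = 0, γ = 2/3 ↦ 1
α = 0, γ = 1 ↦ 1
α = 1/3, γ = 0 ↦ 1
α = 1/3, γ = 1/3 ↦ 1
α = 1/3, γ = 2/3 ↦ 1
α = 1/3, γ = 1 ↦ 1
α = 2/3, γ = 0 ↦ 1
α = 2/3, γ = 1/3 ↦ 1
α = 2/3, γ = 2/3 ↦ 1
α = 2/3, γ = 1 ↦ 1
α = 1, γ = 0 ↦ 1
α = 1, γ = 1/3 ↦ 1
α = 1, γ = 2/3 ↦ 1
α = 1, γ = 1 ↦ 1
Every assignment gives a value ≥ 1.

Yes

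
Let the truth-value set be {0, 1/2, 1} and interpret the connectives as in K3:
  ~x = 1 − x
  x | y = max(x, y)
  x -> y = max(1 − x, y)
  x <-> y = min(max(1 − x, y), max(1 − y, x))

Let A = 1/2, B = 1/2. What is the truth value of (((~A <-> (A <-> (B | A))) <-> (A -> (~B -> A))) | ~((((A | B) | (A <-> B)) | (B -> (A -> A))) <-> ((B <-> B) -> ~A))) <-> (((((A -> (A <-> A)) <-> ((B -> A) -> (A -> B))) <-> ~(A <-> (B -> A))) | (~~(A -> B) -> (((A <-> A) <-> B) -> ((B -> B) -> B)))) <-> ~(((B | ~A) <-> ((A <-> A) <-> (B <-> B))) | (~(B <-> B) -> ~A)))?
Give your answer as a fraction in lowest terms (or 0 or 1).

~A = ~1/2 = 1/2
B | A = 1/2 | 1/2 = 1/2
A <-> (B | A) = 1/2 <-> 1/2 = 1/2
~A <-> (A <-> (B | A)) = 1/2 <-> 1/2 = 1/2
~B = ~1/2 = 1/2
~B -> A = 1/2 -> 1/2 = 1/2
A -> (~B -> A) = 1/2 -> 1/2 = 1/2
(~A <-> (A <-> (B | A))) <-> (A -> (~B -> A)) = 1/2 <-> 1/2 = 1/2
A | B = 1/2 | 1/2 = 1/2
A <-> B = 1/2 <-> 1/2 = 1/2
(A | B) | (A <-> B) = 1/2 | 1/2 = 1/2
A -> A = 1/2 -> 1/2 = 1/2
B -> (A -> A) = 1/2 -> 1/2 = 1/2
((A | B) | (A <-> B)) | (B -> (A -> A)) = 1/2 | 1/2 = 1/2
B <-> B = 1/2 <-> 1/2 = 1/2
~A = ~1/2 = 1/2
(B <-> B) -> ~A = 1/2 -> 1/2 = 1/2
(((A | B) | (A <-> B)) | (B -> (A -> A))) <-> ((B <-> B) -> ~A) = 1/2 <-> 1/2 = 1/2
~((((A | B) | (A <-> B)) | (B -> (A -> A))) <-> ((B <-> B) -> ~A)) = ~1/2 = 1/2
((~A <-> (A <-> (B | A))) <-> (A -> (~B -> A))) | ~((((A | B) | (A <-> B)) | (B -> (A -> A))) <-> ((B <-> B) -> ~A)) = 1/2 | 1/2 = 1/2
A <-> A = 1/2 <-> 1/2 = 1/2
A -> (A <-> A) = 1/2 -> 1/2 = 1/2
B -> A = 1/2 -> 1/2 = 1/2
A -> B = 1/2 -> 1/2 = 1/2
(B -> A) -> (A -> B) = 1/2 -> 1/2 = 1/2
(A -> (A <-> A)) <-> ((B -> A) -> (A -> B)) = 1/2 <-> 1/2 = 1/2
B -> A = 1/2 -> 1/2 = 1/2
A <-> (B -> A) = 1/2 <-> 1/2 = 1/2
~(A <-> (B -> A)) = ~1/2 = 1/2
((A -> (A <-> A)) <-> ((B -> A) -> (A -> B))) <-> ~(A <-> (B -> A)) = 1/2 <-> 1/2 = 1/2
A -> B = 1/2 -> 1/2 = 1/2
~(A -> B) = ~1/2 = 1/2
~~(A -> B) = ~1/2 = 1/2
A <-> A = 1/2 <-> 1/2 = 1/2
(A <-> A) <-> B = 1/2 <-> 1/2 = 1/2
B -> B = 1/2 -> 1/2 = 1/2
(B -> B) -> B = 1/2 -> 1/2 = 1/2
((A <-> A) <-> B) -> ((B -> B) -> B) = 1/2 -> 1/2 = 1/2
~~(A -> B) -> (((A <-> A) <-> B) -> ((B -> B) -> B)) = 1/2 -> 1/2 = 1/2
(((A -> (A <-> A)) <-> ((B -> A) -> (A -> B))) <-> ~(A <-> (B -> A))) | (~~(A -> B) -> (((A <-> A) <-> B) -> ((B -> B) -> B))) = 1/2 | 1/2 = 1/2
~A = ~1/2 = 1/2
B | ~A = 1/2 | 1/2 = 1/2
A <-> A = 1/2 <-> 1/2 = 1/2
B <-> B = 1/2 <-> 1/2 = 1/2
(A <-> A) <-> (B <-> B) = 1/2 <-> 1/2 = 1/2
(B | ~A) <-> ((A <-> A) <-> (B <-> B)) = 1/2 <-> 1/2 = 1/2
B <-> B = 1/2 <-> 1/2 = 1/2
~(B <-> B) = ~1/2 = 1/2
~A = ~1/2 = 1/2
~(B <-> B) -> ~A = 1/2 -> 1/2 = 1/2
((B | ~A) <-> ((A <-> A) <-> (B <-> B))) | (~(B <-> B) -> ~A) = 1/2 | 1/2 = 1/2
~(((B | ~A) <-> ((A <-> A) <-> (B <-> B))) | (~(B <-> B) -> ~A)) = ~1/2 = 1/2
((((A -> (A <-> A)) <-> ((B -> A) -> (A -> B))) <-> ~(A <-> (B -> A))) | (~~(A -> B) -> (((A <-> A) <-> B) -> ((B -> B) -> B)))) <-> ~(((B | ~A) <-> ((A <-> A) <-> (B <-> B))) | (~(B <-> B) -> ~A)) = 1/2 <-> 1/2 = 1/2
(((~A <-> (A <-> (B | A))) <-> (A -> (~B -> A))) | ~((((A | B) | (A <-> B)) | (B -> (A -> A))) <-> ((B <-> B) -> ~A))) <-> (((((A -> (A <-> A)) <-> ((B -> A) -> (A -> B))) <-> ~(A <-> (B -> A))) | (~~(A -> B) -> (((A <-> A) <-> B) -> ((B -> B) -> B)))) <-> ~(((B | ~A) <-> ((A <-> A) <-> (B <-> B))) | (~(B <-> B) -> ~A))) = 1/2 <-> 1/2 = 1/2

1/2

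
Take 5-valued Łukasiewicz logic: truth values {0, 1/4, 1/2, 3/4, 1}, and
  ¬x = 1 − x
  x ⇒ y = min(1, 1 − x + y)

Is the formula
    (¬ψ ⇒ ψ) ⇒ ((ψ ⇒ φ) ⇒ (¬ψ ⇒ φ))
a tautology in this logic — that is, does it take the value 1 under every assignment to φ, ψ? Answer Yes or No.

Yes

At φ = 3/4, ψ = 1/2, for instance:
¬ψ = ¬1/2 = 1/2
¬ψ ⇒ ψ = 1/2 ⇒ 1/2 = 1
ψ ⇒ φ = 1/2 ⇒ 3/4 = 1
¬ψ ⇒ φ = 1/2 ⇒ 3/4 = 1
(ψ ⇒ φ) ⇒ (¬ψ ⇒ φ) = 1 ⇒ 1 = 1
(¬ψ ⇒ ψ) ⇒ ((ψ ⇒ φ) ⇒ (¬ψ ⇒ φ)) = 1 ⇒ 1 = 1
and checking the remaining 24 assignments likewise gives ≥ 1 in every case.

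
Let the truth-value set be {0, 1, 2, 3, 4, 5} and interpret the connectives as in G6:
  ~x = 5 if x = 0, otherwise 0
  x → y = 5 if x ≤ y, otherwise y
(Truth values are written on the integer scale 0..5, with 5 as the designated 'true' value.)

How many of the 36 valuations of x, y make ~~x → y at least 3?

21

value 5: 11 assignments (counts)
value 4: 5 assignments (counts)
value 3: 5 assignments (counts)
value 2: 5 assignments
value 1: 5 assignments
value 0: 5 assignments
So 21 of the 36 assignments meet the threshold.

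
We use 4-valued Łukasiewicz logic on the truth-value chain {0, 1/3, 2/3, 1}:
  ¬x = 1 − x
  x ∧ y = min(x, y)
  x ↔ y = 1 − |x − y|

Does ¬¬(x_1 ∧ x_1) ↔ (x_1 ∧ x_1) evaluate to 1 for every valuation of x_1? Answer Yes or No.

x_1 = 0 ↦ 1
x_1 = 1/3 ↦ 1
x_1 = 2/3 ↦ 1
x_1 = 1 ↦ 1
Every assignment gives a value ≥ 1.

Yes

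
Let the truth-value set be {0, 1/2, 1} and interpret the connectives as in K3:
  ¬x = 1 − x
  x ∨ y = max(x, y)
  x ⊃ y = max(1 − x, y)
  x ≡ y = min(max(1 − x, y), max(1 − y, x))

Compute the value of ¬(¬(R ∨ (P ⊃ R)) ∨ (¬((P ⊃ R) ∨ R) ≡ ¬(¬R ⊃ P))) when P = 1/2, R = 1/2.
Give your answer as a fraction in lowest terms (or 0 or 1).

P ⊃ R = 1/2 ⊃ 1/2 = 1/2
R ∨ (P ⊃ R) = 1/2 ∨ 1/2 = 1/2
¬(R ∨ (P ⊃ R)) = ¬1/2 = 1/2
P ⊃ R = 1/2 ⊃ 1/2 = 1/2
(P ⊃ R) ∨ R = 1/2 ∨ 1/2 = 1/2
¬((P ⊃ R) ∨ R) = ¬1/2 = 1/2
¬R = ¬1/2 = 1/2
¬R ⊃ P = 1/2 ⊃ 1/2 = 1/2
¬(¬R ⊃ P) = ¬1/2 = 1/2
¬((P ⊃ R) ∨ R) ≡ ¬(¬R ⊃ P) = 1/2 ≡ 1/2 = 1/2
¬(R ∨ (P ⊃ R)) ∨ (¬((P ⊃ R) ∨ R) ≡ ¬(¬R ⊃ P)) = 1/2 ∨ 1/2 = 1/2
¬(¬(R ∨ (P ⊃ R)) ∨ (¬((P ⊃ R) ∨ R) ≡ ¬(¬R ⊃ P))) = ¬1/2 = 1/2

1/2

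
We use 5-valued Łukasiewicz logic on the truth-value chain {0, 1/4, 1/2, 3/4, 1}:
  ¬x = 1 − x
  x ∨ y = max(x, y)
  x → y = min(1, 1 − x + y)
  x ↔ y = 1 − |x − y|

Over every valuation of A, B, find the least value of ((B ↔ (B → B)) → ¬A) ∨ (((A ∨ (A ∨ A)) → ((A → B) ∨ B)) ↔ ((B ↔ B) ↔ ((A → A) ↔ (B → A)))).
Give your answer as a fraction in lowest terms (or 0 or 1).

1/2

Take A = 1/2, B = 1:
B → B = 1 → 1 = 1
B ↔ (B → B) = 1 ↔ 1 = 1
¬A = ¬1/2 = 1/2
(B ↔ (B → B)) → ¬A = 1 → 1/2 = 1/2
A ∨ A = 1/2 ∨ 1/2 = 1/2
A ∨ (A ∨ A) = 1/2 ∨ 1/2 = 1/2
A → B = 1/2 → 1 = 1
(A → B) ∨ B = 1 ∨ 1 = 1
(A ∨ (A ∨ A)) → ((A → B) ∨ B) = 1/2 → 1 = 1
B ↔ B = 1 ↔ 1 = 1
A → A = 1/2 → 1/2 = 1
B → A = 1 → 1/2 = 1/2
(A → A) ↔ (B → A) = 1 ↔ 1/2 = 1/2
(B ↔ B) ↔ ((A → A) ↔ (B → A)) = 1 ↔ 1/2 = 1/2
((A ∨ (A ∨ A)) → ((A → B) ∨ B)) ↔ ((B ↔ B) ↔ ((A → A) ↔ (B → A))) = 1 ↔ 1/2 = 1/2
((B ↔ (B → B)) → ¬A) ∨ (((A ∨ (A ∨ A)) → ((A → B) ∨ B)) ↔ ((B ↔ B) ↔ ((A → A) ↔ (B → A)))) = 1/2 ∨ 1/2 = 1/2
No assignment yields a value below 1/2, so this is the minimum.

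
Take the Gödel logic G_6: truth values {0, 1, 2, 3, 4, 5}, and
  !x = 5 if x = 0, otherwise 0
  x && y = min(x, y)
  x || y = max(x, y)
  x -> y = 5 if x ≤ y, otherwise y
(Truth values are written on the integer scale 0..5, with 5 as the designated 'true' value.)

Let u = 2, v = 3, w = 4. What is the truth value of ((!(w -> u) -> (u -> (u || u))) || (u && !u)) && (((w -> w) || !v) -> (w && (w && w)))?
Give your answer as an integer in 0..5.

w -> u = 4 -> 2 = 2
!(w -> u) = !2 = 0
u || u = 2 || 2 = 2
u -> (u || u) = 2 -> 2 = 5
!(w -> u) -> (u -> (u || u)) = 0 -> 5 = 5
!u = !2 = 0
u && !u = 2 && 0 = 0
(!(w -> u) -> (u -> (u || u))) || (u && !u) = 5 || 0 = 5
w -> w = 4 -> 4 = 5
!v = !3 = 0
(w -> w) || !v = 5 || 0 = 5
w && w = 4 && 4 = 4
w && (w && w) = 4 && 4 = 4
((w -> w) || !v) -> (w && (w && w)) = 5 -> 4 = 4
((!(w -> u) -> (u -> (u || u))) || (u && !u)) && (((w -> w) || !v) -> (w && (w && w))) = 5 && 4 = 4

4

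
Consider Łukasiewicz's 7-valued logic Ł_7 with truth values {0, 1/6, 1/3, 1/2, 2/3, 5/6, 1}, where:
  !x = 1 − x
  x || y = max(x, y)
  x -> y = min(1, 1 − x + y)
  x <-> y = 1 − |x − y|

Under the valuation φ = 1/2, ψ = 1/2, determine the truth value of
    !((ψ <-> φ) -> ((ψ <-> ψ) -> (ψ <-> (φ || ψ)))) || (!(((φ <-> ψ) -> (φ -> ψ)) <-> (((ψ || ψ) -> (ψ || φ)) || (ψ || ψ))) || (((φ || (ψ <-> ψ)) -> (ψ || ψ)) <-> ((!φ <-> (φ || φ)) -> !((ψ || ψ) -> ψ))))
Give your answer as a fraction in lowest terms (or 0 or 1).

1/2

ψ <-> φ = 1/2 <-> 1/2 = 1
ψ <-> ψ = 1/2 <-> 1/2 = 1
φ || ψ = 1/2 || 1/2 = 1/2
ψ <-> (φ || ψ) = 1/2 <-> 1/2 = 1
(ψ <-> ψ) -> (ψ <-> (φ || ψ)) = 1 -> 1 = 1
(ψ <-> φ) -> ((ψ <-> ψ) -> (ψ <-> (φ || ψ))) = 1 -> 1 = 1
!((ψ <-> φ) -> ((ψ <-> ψ) -> (ψ <-> (φ || ψ)))) = !1 = 0
φ <-> ψ = 1/2 <-> 1/2 = 1
φ -> ψ = 1/2 -> 1/2 = 1
(φ <-> ψ) -> (φ -> ψ) = 1 -> 1 = 1
ψ || ψ = 1/2 || 1/2 = 1/2
ψ || φ = 1/2 || 1/2 = 1/2
(ψ || ψ) -> (ψ || φ) = 1/2 -> 1/2 = 1
ψ || ψ = 1/2 || 1/2 = 1/2
((ψ || ψ) -> (ψ || φ)) || (ψ || ψ) = 1 || 1/2 = 1
((φ <-> ψ) -> (φ -> ψ)) <-> (((ψ || ψ) -> (ψ || φ)) || (ψ || ψ)) = 1 <-> 1 = 1
!(((φ <-> ψ) -> (φ -> ψ)) <-> (((ψ || ψ) -> (ψ || φ)) || (ψ || ψ))) = !1 = 0
ψ <-> ψ = 1/2 <-> 1/2 = 1
φ || (ψ <-> ψ) = 1/2 || 1 = 1
ψ || ψ = 1/2 || 1/2 = 1/2
(φ || (ψ <-> ψ)) -> (ψ || ψ) = 1 -> 1/2 = 1/2
!φ = !1/2 = 1/2
φ || φ = 1/2 || 1/2 = 1/2
!φ <-> (φ || φ) = 1/2 <-> 1/2 = 1
ψ || ψ = 1/2 || 1/2 = 1/2
(ψ || ψ) -> ψ = 1/2 -> 1/2 = 1
!((ψ || ψ) -> ψ) = !1 = 0
(!φ <-> (φ || φ)) -> !((ψ || ψ) -> ψ) = 1 -> 0 = 0
((φ || (ψ <-> ψ)) -> (ψ || ψ)) <-> ((!φ <-> (φ || φ)) -> !((ψ || ψ) -> ψ)) = 1/2 <-> 0 = 1/2
!(((φ <-> ψ) -> (φ -> ψ)) <-> (((ψ || ψ) -> (ψ || φ)) || (ψ || ψ))) || (((φ || (ψ <-> ψ)) -> (ψ || ψ)) <-> ((!φ <-> (φ || φ)) -> !((ψ || ψ) -> ψ))) = 0 || 1/2 = 1/2
!((ψ <-> φ) -> ((ψ <-> ψ) -> (ψ <-> (φ || ψ)))) || (!(((φ <-> ψ) -> (φ -> ψ)) <-> (((ψ || ψ) -> (ψ || φ)) || (ψ || ψ))) || (((φ || (ψ <-> ψ)) -> (ψ || ψ)) <-> ((!φ <-> (φ || φ)) -> !((ψ || ψ) -> ψ)))) = 0 || 1/2 = 1/2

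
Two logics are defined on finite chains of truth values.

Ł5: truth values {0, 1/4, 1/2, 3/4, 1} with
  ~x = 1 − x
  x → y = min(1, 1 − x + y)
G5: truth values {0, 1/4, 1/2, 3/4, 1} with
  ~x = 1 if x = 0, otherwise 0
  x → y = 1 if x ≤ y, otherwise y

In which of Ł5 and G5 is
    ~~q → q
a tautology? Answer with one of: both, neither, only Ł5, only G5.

only Ł5

In Ł5: every assignment gives 1 — tautology.
In G5: at q = 1/4 the value is 1/4 — not a tautology.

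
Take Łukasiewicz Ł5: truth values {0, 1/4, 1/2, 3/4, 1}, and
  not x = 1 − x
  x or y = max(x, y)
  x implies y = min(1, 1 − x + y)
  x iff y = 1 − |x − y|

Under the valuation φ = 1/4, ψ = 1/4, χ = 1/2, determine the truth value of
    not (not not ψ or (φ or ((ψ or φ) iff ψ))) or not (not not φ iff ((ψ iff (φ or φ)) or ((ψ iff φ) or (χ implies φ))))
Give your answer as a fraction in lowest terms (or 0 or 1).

3/4

not ψ = not 1/4 = 3/4
not not ψ = not 3/4 = 1/4
ψ or φ = 1/4 or 1/4 = 1/4
(ψ or φ) iff ψ = 1/4 iff 1/4 = 1
φ or ((ψ or φ) iff ψ) = 1/4 or 1 = 1
not not ψ or (φ or ((ψ or φ) iff ψ)) = 1/4 or 1 = 1
not (not not ψ or (φ or ((ψ or φ) iff ψ))) = not 1 = 0
not φ = not 1/4 = 3/4
not not φ = not 3/4 = 1/4
φ or φ = 1/4 or 1/4 = 1/4
ψ iff (φ or φ) = 1/4 iff 1/4 = 1
ψ iff φ = 1/4 iff 1/4 = 1
χ implies φ = 1/2 implies 1/4 = 3/4
(ψ iff φ) or (χ implies φ) = 1 or 3/4 = 1
(ψ iff (φ or φ)) or ((ψ iff φ) or (χ implies φ)) = 1 or 1 = 1
not not φ iff ((ψ iff (φ or φ)) or ((ψ iff φ) or (χ implies φ))) = 1/4 iff 1 = 1/4
not (not not φ iff ((ψ iff (φ or φ)) or ((ψ iff φ) or (χ implies φ)))) = not 1/4 = 3/4
not (not not ψ or (φ or ((ψ or φ) iff ψ))) or not (not not φ iff ((ψ iff (φ or φ)) or ((ψ iff φ) or (χ implies φ)))) = 0 or 3/4 = 3/4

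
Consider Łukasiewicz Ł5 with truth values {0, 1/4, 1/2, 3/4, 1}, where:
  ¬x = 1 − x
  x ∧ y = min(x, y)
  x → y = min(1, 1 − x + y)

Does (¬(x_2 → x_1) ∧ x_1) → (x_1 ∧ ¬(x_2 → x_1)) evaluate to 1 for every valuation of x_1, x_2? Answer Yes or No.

At x_1 = 1, x_2 = 1/4, for instance:
x_2 → x_1 = 1/4 → 1 = 1
¬(x_2 → x_1) = ¬1 = 0
¬(x_2 → x_1) ∧ x_1 = 0 ∧ 1 = 0
x_1 ∧ ¬(x_2 → x_1) = 1 ∧ 0 = 0
(¬(x_2 → x_1) ∧ x_1) → (x_1 ∧ ¬(x_2 → x_1)) = 0 → 0 = 1
and checking the remaining 24 assignments likewise gives ≥ 1 in every case.

Yes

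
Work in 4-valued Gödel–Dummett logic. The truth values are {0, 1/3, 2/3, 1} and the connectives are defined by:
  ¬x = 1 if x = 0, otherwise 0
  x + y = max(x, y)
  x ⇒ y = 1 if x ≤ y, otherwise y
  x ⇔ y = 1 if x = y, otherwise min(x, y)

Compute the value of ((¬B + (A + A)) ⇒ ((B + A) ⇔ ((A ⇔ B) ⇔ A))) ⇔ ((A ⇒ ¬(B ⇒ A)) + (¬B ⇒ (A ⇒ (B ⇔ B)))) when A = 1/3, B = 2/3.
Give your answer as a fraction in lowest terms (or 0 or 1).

1

¬B = ¬2/3 = 0
A + A = 1/3 + 1/3 = 1/3
¬B + (A + A) = 0 + 1/3 = 1/3
B + A = 2/3 + 1/3 = 2/3
A ⇔ B = 1/3 ⇔ 2/3 = 1/3
(A ⇔ B) ⇔ A = 1/3 ⇔ 1/3 = 1
(B + A) ⇔ ((A ⇔ B) ⇔ A) = 2/3 ⇔ 1 = 2/3
(¬B + (A + A)) ⇒ ((B + A) ⇔ ((A ⇔ B) ⇔ A)) = 1/3 ⇒ 2/3 = 1
B ⇒ A = 2/3 ⇒ 1/3 = 1/3
¬(B ⇒ A) = ¬1/3 = 0
A ⇒ ¬(B ⇒ A) = 1/3 ⇒ 0 = 0
¬B = ¬2/3 = 0
B ⇔ B = 2/3 ⇔ 2/3 = 1
A ⇒ (B ⇔ B) = 1/3 ⇒ 1 = 1
¬B ⇒ (A ⇒ (B ⇔ B)) = 0 ⇒ 1 = 1
(A ⇒ ¬(B ⇒ A)) + (¬B ⇒ (A ⇒ (B ⇔ B))) = 0 + 1 = 1
((¬B + (A + A)) ⇒ ((B + A) ⇔ ((A ⇔ B) ⇔ A))) ⇔ ((A ⇒ ¬(B ⇒ A)) + (¬B ⇒ (A ⇒ (B ⇔ B)))) = 1 ⇔ 1 = 1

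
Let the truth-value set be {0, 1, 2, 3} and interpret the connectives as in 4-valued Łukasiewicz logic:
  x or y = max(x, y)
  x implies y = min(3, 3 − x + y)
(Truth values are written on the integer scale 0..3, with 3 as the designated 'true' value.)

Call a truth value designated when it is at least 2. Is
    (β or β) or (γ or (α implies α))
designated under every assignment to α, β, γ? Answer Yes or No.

At α = 3, β = 2, γ = 1, for instance:
β or β = 2 or 2 = 2
α implies α = 3 implies 3 = 3
γ or (α implies α) = 1 or 3 = 3
(β or β) or (γ or (α implies α)) = 2 or 3 = 3
and checking the remaining 63 assignments likewise gives ≥ 2 in every case.

Yes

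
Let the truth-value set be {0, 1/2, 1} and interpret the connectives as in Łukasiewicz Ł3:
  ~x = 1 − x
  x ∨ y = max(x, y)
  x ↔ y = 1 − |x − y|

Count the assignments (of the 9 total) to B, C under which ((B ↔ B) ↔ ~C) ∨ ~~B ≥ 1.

B = 0, C = 0 ↦ 1  ≥
B = 0, C = 1/2 ↦ 1/2  <
B = 0, C = 1 ↦ 0  <
B = 1/2, C = 0 ↦ 1  ≥
B = 1/2, C = 1/2 ↦ 1/2  <
B = 1/2, C = 1 ↦ 1/2  <
B = 1, C = 0 ↦ 1  ≥
B = 1, C = 1/2 ↦ 1  ≥
B = 1, C = 1 ↦ 1  ≥
So 5 of the 9 assignments meet the threshold.

5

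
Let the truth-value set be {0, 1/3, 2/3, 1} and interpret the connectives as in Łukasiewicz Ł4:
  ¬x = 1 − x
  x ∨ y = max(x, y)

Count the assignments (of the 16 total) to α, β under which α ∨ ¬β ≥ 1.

α = 0, β = 0 ↦ 1  ≥
α = 0, β = 1/3 ↦ 2/3  <
α = 0, β = 2/3 ↦ 1/3  <
α = 0, β = 1 ↦ 0  <
α = 1/3, β = 0 ↦ 1  ≥
α = 1/3, β = 1/3 ↦ 2/3  <
α = 1/3, β = 2/3 ↦ 1/3  <
α = 1/3, β = 1 ↦ 1/3  <
α = 2/3, β = 0 ↦ 1  ≥
α = 2/3, β = 1/3 ↦ 2/3  <
α = 2/3, β = 2/3 ↦ 2/3  <
α = 2/3, β = 1 ↦ 2/3  <
α = 1, β = 0 ↦ 1  ≥
α = 1, β = 1/3 ↦ 1  ≥
α = 1, β = 2/3 ↦ 1  ≥
α = 1, β = 1 ↦ 1  ≥
So 7 of the 16 assignments meet the threshold.

7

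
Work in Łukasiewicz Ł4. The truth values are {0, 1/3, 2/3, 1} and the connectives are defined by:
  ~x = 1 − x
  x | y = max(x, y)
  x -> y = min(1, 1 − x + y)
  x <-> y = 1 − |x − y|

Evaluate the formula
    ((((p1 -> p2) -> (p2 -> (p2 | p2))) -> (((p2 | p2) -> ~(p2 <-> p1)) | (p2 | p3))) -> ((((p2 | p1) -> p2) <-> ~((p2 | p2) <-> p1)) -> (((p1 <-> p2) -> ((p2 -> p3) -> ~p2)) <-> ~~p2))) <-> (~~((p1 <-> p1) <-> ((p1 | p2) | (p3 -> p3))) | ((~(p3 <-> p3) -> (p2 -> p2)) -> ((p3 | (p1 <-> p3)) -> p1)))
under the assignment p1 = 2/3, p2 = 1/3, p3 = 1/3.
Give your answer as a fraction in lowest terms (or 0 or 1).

p1 -> p2 = 2/3 -> 1/3 = 2/3
p2 | p2 = 1/3 | 1/3 = 1/3
p2 -> (p2 | p2) = 1/3 -> 1/3 = 1
(p1 -> p2) -> (p2 -> (p2 | p2)) = 2/3 -> 1 = 1
p2 | p2 = 1/3 | 1/3 = 1/3
p2 <-> p1 = 1/3 <-> 2/3 = 2/3
~(p2 <-> p1) = ~2/3 = 1/3
(p2 | p2) -> ~(p2 <-> p1) = 1/3 -> 1/3 = 1
p2 | p3 = 1/3 | 1/3 = 1/3
((p2 | p2) -> ~(p2 <-> p1)) | (p2 | p3) = 1 | 1/3 = 1
((p1 -> p2) -> (p2 -> (p2 | p2))) -> (((p2 | p2) -> ~(p2 <-> p1)) | (p2 | p3)) = 1 -> 1 = 1
p2 | p1 = 1/3 | 2/3 = 2/3
(p2 | p1) -> p2 = 2/3 -> 1/3 = 2/3
p2 | p2 = 1/3 | 1/3 = 1/3
(p2 | p2) <-> p1 = 1/3 <-> 2/3 = 2/3
~((p2 | p2) <-> p1) = ~2/3 = 1/3
((p2 | p1) -> p2) <-> ~((p2 | p2) <-> p1) = 2/3 <-> 1/3 = 2/3
p1 <-> p2 = 2/3 <-> 1/3 = 2/3
p2 -> p3 = 1/3 -> 1/3 = 1
~p2 = ~1/3 = 2/3
(p2 -> p3) -> ~p2 = 1 -> 2/3 = 2/3
(p1 <-> p2) -> ((p2 -> p3) -> ~p2) = 2/3 -> 2/3 = 1
~p2 = ~1/3 = 2/3
~~p2 = ~2/3 = 1/3
((p1 <-> p2) -> ((p2 -> p3) -> ~p2)) <-> ~~p2 = 1 <-> 1/3 = 1/3
(((p2 | p1) -> p2) <-> ~((p2 | p2) <-> p1)) -> (((p1 <-> p2) -> ((p2 -> p3) -> ~p2)) <-> ~~p2) = 2/3 -> 1/3 = 2/3
(((p1 -> p2) -> (p2 -> (p2 | p2))) -> (((p2 | p2) -> ~(p2 <-> p1)) | (p2 | p3))) -> ((((p2 | p1) -> p2) <-> ~((p2 | p2) <-> p1)) -> (((p1 <-> p2) -> ((p2 -> p3) -> ~p2)) <-> ~~p2)) = 1 -> 2/3 = 2/3
p1 <-> p1 = 2/3 <-> 2/3 = 1
p1 | p2 = 2/3 | 1/3 = 2/3
p3 -> p3 = 1/3 -> 1/3 = 1
(p1 | p2) | (p3 -> p3) = 2/3 | 1 = 1
(p1 <-> p1) <-> ((p1 | p2) | (p3 -> p3)) = 1 <-> 1 = 1
~((p1 <-> p1) <-> ((p1 | p2) | (p3 -> p3))) = ~1 = 0
~~((p1 <-> p1) <-> ((p1 | p2) | (p3 -> p3))) = ~0 = 1
p3 <-> p3 = 1/3 <-> 1/3 = 1
~(p3 <-> p3) = ~1 = 0
p2 -> p2 = 1/3 -> 1/3 = 1
~(p3 <-> p3) -> (p2 -> p2) = 0 -> 1 = 1
p1 <-> p3 = 2/3 <-> 1/3 = 2/3
p3 | (p1 <-> p3) = 1/3 | 2/3 = 2/3
(p3 | (p1 <-> p3)) -> p1 = 2/3 -> 2/3 = 1
(~(p3 <-> p3) -> (p2 -> p2)) -> ((p3 | (p1 <-> p3)) -> p1) = 1 -> 1 = 1
~~((p1 <-> p1) <-> ((p1 | p2) | (p3 -> p3))) | ((~(p3 <-> p3) -> (p2 -> p2)) -> ((p3 | (p1 <-> p3)) -> p1)) = 1 | 1 = 1
((((p1 -> p2) -> (p2 -> (p2 | p2))) -> (((p2 | p2) -> ~(p2 <-> p1)) | (p2 | p3))) -> ((((p2 | p1) -> p2) <-> ~((p2 | p2) <-> p1)) -> (((p1 <-> p2) -> ((p2 -> p3) -> ~p2)) <-> ~~p2))) <-> (~~((p1 <-> p1) <-> ((p1 | p2) | (p3 -> p3))) | ((~(p3 <-> p3) -> (p2 -> p2)) -> ((p3 | (p1 <-> p3)) -> p1))) = 2/3 <-> 1 = 2/3

2/3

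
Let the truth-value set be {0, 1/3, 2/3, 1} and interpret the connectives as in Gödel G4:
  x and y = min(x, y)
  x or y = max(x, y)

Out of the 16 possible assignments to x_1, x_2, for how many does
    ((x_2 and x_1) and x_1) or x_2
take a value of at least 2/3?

x_1 = 0, x_2 = 0 ↦ 0  <
x_1 = 0, x_2 = 1/3 ↦ 1/3  <
x_1 = 0, x_2 = 2/3 ↦ 2/3  ≥
x_1 = 0, x_2 = 1 ↦ 1  ≥
x_1 = 1/3, x_2 = 0 ↦ 0  <
x_1 = 1/3, x_2 = 1/3 ↦ 1/3  <
x_1 = 1/3, x_2 = 2/3 ↦ 2/3  ≥
x_1 = 1/3, x_2 = 1 ↦ 1  ≥
x_1 = 2/3, x_2 = 0 ↦ 0  <
x_1 = 2/3, x_2 = 1/3 ↦ 1/3  <
x_1 = 2/3, x_2 = 2/3 ↦ 2/3  ≥
x_1 = 2/3, x_2 = 1 ↦ 1  ≥
x_1 = 1, x_2 = 0 ↦ 0  <
x_1 = 1, x_2 = 1/3 ↦ 1/3  <
x_1 = 1, x_2 = 2/3 ↦ 2/3  ≥
x_1 = 1, x_2 = 1 ↦ 1  ≥
So 8 of the 16 assignments meet the threshold.

8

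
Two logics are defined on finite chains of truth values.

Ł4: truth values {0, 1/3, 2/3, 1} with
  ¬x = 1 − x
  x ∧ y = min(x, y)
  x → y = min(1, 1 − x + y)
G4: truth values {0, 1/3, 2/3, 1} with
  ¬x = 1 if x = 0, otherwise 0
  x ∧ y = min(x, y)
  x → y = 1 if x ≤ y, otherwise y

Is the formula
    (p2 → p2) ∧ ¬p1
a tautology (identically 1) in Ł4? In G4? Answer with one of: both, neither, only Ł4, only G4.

In Ł4: at p1 = 1/3, p2 = 0 the value is 2/3 — not a tautology.
In G4: at p1 = 1/3, p2 = 0 the value is 0 — not a tautology.

neither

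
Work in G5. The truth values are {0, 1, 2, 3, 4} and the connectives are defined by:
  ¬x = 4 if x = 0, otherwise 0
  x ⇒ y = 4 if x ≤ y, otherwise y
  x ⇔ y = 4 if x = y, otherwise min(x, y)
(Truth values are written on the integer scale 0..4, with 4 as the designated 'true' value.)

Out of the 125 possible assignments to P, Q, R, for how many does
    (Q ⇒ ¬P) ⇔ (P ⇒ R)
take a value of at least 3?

52

value 4: 51 assignments (counts)
value 3: 1 assignment (counts)
value 2: 2 assignments
value 1: 3 assignments
value 0: 68 assignments
So 52 of the 125 assignments meet the threshold.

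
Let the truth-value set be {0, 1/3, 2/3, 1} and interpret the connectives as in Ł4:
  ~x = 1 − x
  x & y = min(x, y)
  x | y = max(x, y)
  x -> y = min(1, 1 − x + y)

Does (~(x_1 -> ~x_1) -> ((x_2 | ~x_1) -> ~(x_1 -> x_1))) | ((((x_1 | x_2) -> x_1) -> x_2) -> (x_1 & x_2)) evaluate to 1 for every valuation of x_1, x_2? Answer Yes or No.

Counterexample: take x_1 = 2/3, x_2 = 1.
~x_1 = ~2/3 = 1/3
x_1 -> ~x_1 = 2/3 -> 1/3 = 2/3
~(x_1 -> ~x_1) = ~2/3 = 1/3
~x_1 = ~2/3 = 1/3
x_2 | ~x_1 = 1 | 1/3 = 1
x_1 -> x_1 = 2/3 -> 2/3 = 1
~(x_1 -> x_1) = ~1 = 0
(x_2 | ~x_1) -> ~(x_1 -> x_1) = 1 -> 0 = 0
~(x_1 -> ~x_1) -> ((x_2 | ~x_1) -> ~(x_1 -> x_1)) = 1/3 -> 0 = 2/3
x_1 | x_2 = 2/3 | 1 = 1
(x_1 | x_2) -> x_1 = 1 -> 2/3 = 2/3
((x_1 | x_2) -> x_1) -> x_2 = 2/3 -> 1 = 1
x_1 & x_2 = 2/3 & 1 = 2/3
(((x_1 | x_2) -> x_1) -> x_2) -> (x_1 & x_2) = 1 -> 2/3 = 2/3
(~(x_1 -> ~x_1) -> ((x_2 | ~x_1) -> ~(x_1 -> x_1))) | ((((x_1 | x_2) -> x_1) -> x_2) -> (x_1 & x_2)) = 2/3 | 2/3 = 2/3
This gives 2/3 ≠ 1.

No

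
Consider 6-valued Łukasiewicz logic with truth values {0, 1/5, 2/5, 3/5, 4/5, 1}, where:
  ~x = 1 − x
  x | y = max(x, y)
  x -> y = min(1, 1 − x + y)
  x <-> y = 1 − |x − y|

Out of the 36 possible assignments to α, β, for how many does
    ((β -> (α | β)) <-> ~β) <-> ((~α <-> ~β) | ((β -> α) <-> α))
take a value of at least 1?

6

value 1: 6 assignments (counts)
value 4/5: 10 assignments
value 3/5: 6 assignments
value 2/5: 6 assignments
value 1/5: 2 assignments
value 0: 6 assignments
So 6 of the 36 assignments meet the threshold.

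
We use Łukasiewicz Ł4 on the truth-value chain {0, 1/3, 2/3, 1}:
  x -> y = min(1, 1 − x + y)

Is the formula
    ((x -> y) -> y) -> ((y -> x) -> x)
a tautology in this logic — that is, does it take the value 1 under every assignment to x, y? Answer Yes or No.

x = 0, y = 0 ↦ 1
x = 0, y = 1/3 ↦ 1
x = 0, y = 2/3 ↦ 1
x = 0, y = 1 ↦ 1
x = 1/3, y = 0 ↦ 1
x = 1/3, y = 1/3 ↦ 1
x = 1/3, y = 2/3 ↦ 1
x = 1/3, y = 1 ↦ 1
x = 2/3, y = 0 ↦ 1
x = 2/3, y = 1/3 ↦ 1
x = 2/3, y = 2/3 ↦ 1
x = 2/3, y = 1 ↦ 1
x = 1, y = 0 ↦ 1
x = 1, y = 1/3 ↦ 1
x = 1, y = 2/3 ↦ 1
x = 1, y = 1 ↦ 1
Every assignment gives a value ≥ 1.

Yes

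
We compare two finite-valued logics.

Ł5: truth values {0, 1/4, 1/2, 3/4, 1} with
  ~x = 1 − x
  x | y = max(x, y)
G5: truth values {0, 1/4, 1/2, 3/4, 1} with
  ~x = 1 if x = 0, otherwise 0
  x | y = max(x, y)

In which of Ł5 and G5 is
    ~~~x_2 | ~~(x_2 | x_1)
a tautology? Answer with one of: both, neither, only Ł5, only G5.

In Ł5: at x_1 = 0, x_2 = 1/4 the value is 3/4 — not a tautology.
In G5: every assignment gives 1 — tautology.

only G5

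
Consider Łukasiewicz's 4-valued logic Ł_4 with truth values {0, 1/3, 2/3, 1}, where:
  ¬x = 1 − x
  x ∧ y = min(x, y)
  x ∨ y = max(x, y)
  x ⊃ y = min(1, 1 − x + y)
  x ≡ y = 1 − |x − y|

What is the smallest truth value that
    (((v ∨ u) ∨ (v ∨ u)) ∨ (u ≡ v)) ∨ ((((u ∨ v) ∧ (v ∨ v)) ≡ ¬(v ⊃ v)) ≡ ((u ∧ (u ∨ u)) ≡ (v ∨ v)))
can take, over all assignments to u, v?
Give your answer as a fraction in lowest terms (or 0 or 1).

Take u = 1/3, v = 0:
v ∨ u = 0 ∨ 1/3 = 1/3
v ∨ u = 0 ∨ 1/3 = 1/3
(v ∨ u) ∨ (v ∨ u) = 1/3 ∨ 1/3 = 1/3
u ≡ v = 1/3 ≡ 0 = 2/3
((v ∨ u) ∨ (v ∨ u)) ∨ (u ≡ v) = 1/3 ∨ 2/3 = 2/3
u ∨ v = 1/3 ∨ 0 = 1/3
v ∨ v = 0 ∨ 0 = 0
(u ∨ v) ∧ (v ∨ v) = 1/3 ∧ 0 = 0
v ⊃ v = 0 ⊃ 0 = 1
¬(v ⊃ v) = ¬1 = 0
((u ∨ v) ∧ (v ∨ v)) ≡ ¬(v ⊃ v) = 0 ≡ 0 = 1
u ∨ u = 1/3 ∨ 1/3 = 1/3
u ∧ (u ∨ u) = 1/3 ∧ 1/3 = 1/3
v ∨ v = 0 ∨ 0 = 0
(u ∧ (u ∨ u)) ≡ (v ∨ v) = 1/3 ≡ 0 = 2/3
(((u ∨ v) ∧ (v ∨ v)) ≡ ¬(v ⊃ v)) ≡ ((u ∧ (u ∨ u)) ≡ (v ∨ v)) = 1 ≡ 2/3 = 2/3
(((v ∨ u) ∨ (v ∨ u)) ∨ (u ≡ v)) ∨ ((((u ∨ v) ∧ (v ∨ v)) ≡ ¬(v ⊃ v)) ≡ ((u ∧ (u ∨ u)) ≡ (v ∨ v))) = 2/3 ∨ 2/3 = 2/3
No assignment yields a value below 2/3, so this is the minimum.

2/3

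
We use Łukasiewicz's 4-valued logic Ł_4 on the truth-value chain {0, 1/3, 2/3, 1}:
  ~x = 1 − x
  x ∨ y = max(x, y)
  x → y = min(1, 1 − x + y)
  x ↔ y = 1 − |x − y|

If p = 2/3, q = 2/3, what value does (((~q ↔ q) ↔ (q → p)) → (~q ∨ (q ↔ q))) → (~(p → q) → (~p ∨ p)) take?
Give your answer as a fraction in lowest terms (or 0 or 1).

1

~q = ~2/3 = 1/3
~q ↔ q = 1/3 ↔ 2/3 = 2/3
q → p = 2/3 → 2/3 = 1
(~q ↔ q) ↔ (q → p) = 2/3 ↔ 1 = 2/3
~q = ~2/3 = 1/3
q ↔ q = 2/3 ↔ 2/3 = 1
~q ∨ (q ↔ q) = 1/3 ∨ 1 = 1
((~q ↔ q) ↔ (q → p)) → (~q ∨ (q ↔ q)) = 2/3 → 1 = 1
p → q = 2/3 → 2/3 = 1
~(p → q) = ~1 = 0
~p = ~2/3 = 1/3
~p ∨ p = 1/3 ∨ 2/3 = 2/3
~(p → q) → (~p ∨ p) = 0 → 2/3 = 1
(((~q ↔ q) ↔ (q → p)) → (~q ∨ (q ↔ q))) → (~(p → q) → (~p ∨ p)) = 1 → 1 = 1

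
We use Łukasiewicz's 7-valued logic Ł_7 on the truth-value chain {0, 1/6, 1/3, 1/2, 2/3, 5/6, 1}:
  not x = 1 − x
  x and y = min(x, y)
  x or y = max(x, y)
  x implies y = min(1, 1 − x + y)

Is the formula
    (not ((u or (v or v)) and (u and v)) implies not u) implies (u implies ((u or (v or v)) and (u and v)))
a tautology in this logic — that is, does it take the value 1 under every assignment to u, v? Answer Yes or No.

At u = 5/6, v = 1, for instance:
v or v = 1 or 1 = 1
u or (v or v) = 5/6 or 1 = 1
u and v = 5/6 and 1 = 5/6
(u or (v or v)) and (u and v) = 1 and 5/6 = 5/6
not ((u or (v or v)) and (u and v)) = not 5/6 = 1/6
not u = not 5/6 = 1/6
not ((u or (v or v)) and (u and v)) implies not u = 1/6 implies 1/6 = 1
u implies ((u or (v or v)) and (u and v)) = 5/6 implies 5/6 = 1
(not ((u or (v or v)) and (u and v)) implies not u) implies (u implies ((u or (v or v)) and (u and v))) = 1 implies 1 = 1
and checking the remaining 48 assignments likewise gives ≥ 1 in every case.

Yes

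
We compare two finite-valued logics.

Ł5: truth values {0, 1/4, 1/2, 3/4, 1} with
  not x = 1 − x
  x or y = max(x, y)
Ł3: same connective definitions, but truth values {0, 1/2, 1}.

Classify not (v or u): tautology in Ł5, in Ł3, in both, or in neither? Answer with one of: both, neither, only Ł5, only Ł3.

In Ł5: at u = 0, v = 1/4 the value is 3/4 — not a tautology.
In Ł3: at u = 0, v = 1/2 the value is 1/2 — not a tautology.

neither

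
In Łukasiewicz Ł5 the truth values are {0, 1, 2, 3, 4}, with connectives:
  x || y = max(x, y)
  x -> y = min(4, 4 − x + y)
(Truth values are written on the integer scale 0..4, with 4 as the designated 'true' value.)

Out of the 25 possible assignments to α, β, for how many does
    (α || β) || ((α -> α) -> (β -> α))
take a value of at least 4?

value 4: 19 assignments (counts)
value 3: 5 assignments
value 2: 1 assignment
So 19 of the 25 assignments meet the threshold.

19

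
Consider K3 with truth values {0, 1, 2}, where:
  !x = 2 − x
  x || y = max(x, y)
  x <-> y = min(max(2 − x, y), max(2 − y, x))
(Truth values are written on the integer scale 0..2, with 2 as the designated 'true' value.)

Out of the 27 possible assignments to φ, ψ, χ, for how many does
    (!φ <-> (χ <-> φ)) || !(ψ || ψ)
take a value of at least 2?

value 2: 13 assignments (counts)
value 1: 12 assignments
value 0: 2 assignments
So 13 of the 27 assignments meet the threshold.

13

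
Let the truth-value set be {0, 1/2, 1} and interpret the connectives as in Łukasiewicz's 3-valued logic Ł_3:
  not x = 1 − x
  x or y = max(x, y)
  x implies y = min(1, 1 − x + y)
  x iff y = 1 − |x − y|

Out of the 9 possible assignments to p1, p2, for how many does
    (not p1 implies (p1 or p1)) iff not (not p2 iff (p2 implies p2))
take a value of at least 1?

p1 = 0, p2 = 0 ↦ 1  ≥
p1 = 0, p2 = 1/2 ↦ 1/2  <
p1 = 0, p2 = 1 ↦ 0  <
p1 = 1/2, p2 = 0 ↦ 0  <
p1 = 1/2, p2 = 1/2 ↦ 1/2  <
p1 = 1/2, p2 = 1 ↦ 1  ≥
p1 = 1, p2 = 0 ↦ 0  <
p1 = 1, p2 = 1/2 ↦ 1/2  <
p1 = 1, p2 = 1 ↦ 1  ≥
So 3 of the 9 assignments meet the threshold.

3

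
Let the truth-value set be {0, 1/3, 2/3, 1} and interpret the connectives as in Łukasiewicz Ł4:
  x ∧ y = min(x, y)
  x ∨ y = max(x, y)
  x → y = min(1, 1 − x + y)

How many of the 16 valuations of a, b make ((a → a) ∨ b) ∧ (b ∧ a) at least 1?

a = 0, b = 0 ↦ 0  <
a = 0, b = 1/3 ↦ 0  <
a = 0, b = 2/3 ↦ 0  <
a = 0, b = 1 ↦ 0  <
a = 1/3, b = 0 ↦ 0  <
a = 1/3, b = 1/3 ↦ 1/3  <
a = 1/3, b = 2/3 ↦ 1/3  <
a = 1/3, b = 1 ↦ 1/3  <
a = 2/3, b = 0 ↦ 0  <
a = 2/3, b = 1/3 ↦ 1/3  <
a = 2/3, b = 2/3 ↦ 2/3  <
a = 2/3, b = 1 ↦ 2/3  <
a = 1, b = 0 ↦ 0  <
a = 1, b = 1/3 ↦ 1/3  <
a = 1, b = 2/3 ↦ 2/3  <
a = 1, b = 1 ↦ 1  ≥
So 1 of the 16 assignments meets the threshold.

1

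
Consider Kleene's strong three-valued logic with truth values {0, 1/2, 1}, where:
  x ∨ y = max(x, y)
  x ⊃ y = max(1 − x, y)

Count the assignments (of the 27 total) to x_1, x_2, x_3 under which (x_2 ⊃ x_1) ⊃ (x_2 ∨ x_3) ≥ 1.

15

value 1: 15 assignments (counts)
value 1/2: 9 assignments
value 0: 3 assignments
So 15 of the 27 assignments meet the threshold.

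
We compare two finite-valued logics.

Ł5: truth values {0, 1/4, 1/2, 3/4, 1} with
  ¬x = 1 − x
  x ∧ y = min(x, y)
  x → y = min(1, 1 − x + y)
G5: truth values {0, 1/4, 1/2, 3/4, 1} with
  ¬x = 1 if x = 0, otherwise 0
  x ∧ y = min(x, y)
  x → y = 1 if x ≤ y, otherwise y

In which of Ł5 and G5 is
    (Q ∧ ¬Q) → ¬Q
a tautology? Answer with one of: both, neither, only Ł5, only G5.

In Ł5: every assignment gives 1 — tautology.
In G5: every assignment gives 1 — tautology.

both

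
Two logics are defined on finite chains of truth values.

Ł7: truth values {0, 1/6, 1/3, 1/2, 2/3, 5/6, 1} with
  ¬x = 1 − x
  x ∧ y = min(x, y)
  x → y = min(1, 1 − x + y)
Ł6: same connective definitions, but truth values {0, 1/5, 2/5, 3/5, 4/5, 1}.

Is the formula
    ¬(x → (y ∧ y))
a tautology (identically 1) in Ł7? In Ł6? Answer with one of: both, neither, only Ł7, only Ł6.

In Ł7: at x = 0, y = 0 the value is 0 — not a tautology.
In Ł6: at x = 0, y = 0 the value is 0 — not a tautology.

neither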